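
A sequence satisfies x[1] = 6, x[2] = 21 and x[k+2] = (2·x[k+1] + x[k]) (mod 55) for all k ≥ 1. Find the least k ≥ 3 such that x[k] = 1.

14

We have x[1] = 6; x[2] = 21; x[3] = 48; x[4] = 7; x[5] = 7; x[6] = 21; x[7] = 49; x[8] = 9; x[9] = 12; x[10] = 33; x[11] = 23; x[12] = 24; x[13] = 16; x[14] = 1; x[15] = 18; x[16] = 37; x[17] = 37; x[18] = 1; x[19] = 39; x[20] = 24; x[21] = 32; x[22] = 33; x[23] = 43; x[24] = 9; x[25] = 6; x[26] = 21.
The sequence repeats with period 24.
The value 1 first appears (with k ≥ 3) at x[14].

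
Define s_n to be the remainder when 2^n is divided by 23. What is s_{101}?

4

Computing terms: s_1 = 2, s_2 = 4, s_3 = 8, s_4 = 16, s_5 = 9, s_6 = 18, s_7 = 13, s_8 = 3, s_9 = 6, s_{10} = 12, s_{11} = 1, s_{12} = 2.
The sequence repeats with period 11.
So s_{101} = s_{1 + ((101-1) mod 11)} = s_2 = 4.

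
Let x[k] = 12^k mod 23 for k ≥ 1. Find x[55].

1

We have x[1] = 12, x[2] = 6, x[3] = 3, x[4] = 13, x[5] = 18, x[6] = 9, x[7] = 16, x[8] = 8, x[9] = 4, x[10] = 2, x[11] = 1, x[12] = 12.
Since x[12] = x[1] = 12, the sequence is periodic with period 11.
(55 - 1) mod 11 = 10, so x[55] = x[11] = 1.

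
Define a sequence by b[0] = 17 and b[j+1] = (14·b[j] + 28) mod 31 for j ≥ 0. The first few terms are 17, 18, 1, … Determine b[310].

26

We have b[0] = 17, b[1] = 18, b[2] = 1, b[3] = 11, b[4] = 27, b[5] = 3, b[6] = 8, b[7] = 16, b[8] = 4, b[9] = 22, b[10] = 26, b[11] = 20, b[12] = 29, b[13] = 0, b[14] = 28, b[15] = 17.
The sequence repeats with period 15.
(310 - 0) mod 15 = 10, so b[310] = b[10] = 26.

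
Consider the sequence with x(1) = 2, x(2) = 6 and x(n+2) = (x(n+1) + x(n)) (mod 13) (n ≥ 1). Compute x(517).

Listing terms: x(1) = 2, x(2) = 6, x(3) = 8, x(4) = 1, x(5) = 9, x(6) = 10, x(7) = 6, x(8) = 3, x(9) = 9, x(10) = 12, x(11) = 8, x(12) = 7, x(13) = 2, x(14) = 9, x(15) = 11, x(16) = 7, x(17) = 5, x(18) = 12, x(19) = 4, x(20) = 3, x(21) = 7, x(22) = 10, x(23) = 4, x(24) = 1, x(25) = 5, x(26) = 6, x(27) = 11, x(28) = 4, x(29) = 2, x(30) = 6.
Since (x(29), x(30)) = (x(1), x(2)) = (2, 6) (two consecutive terms determine the rest), the sequence is periodic with period 28.
So x(517) = x(1 + ((517-1) mod 28)) = x(13) = 2.

2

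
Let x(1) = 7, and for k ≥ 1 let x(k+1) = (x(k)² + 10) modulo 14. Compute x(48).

We have x(1) = 7,  x(2) = 3,  x(3) = 5,  x(4) = 7.
Since x(4) = x(1) = 7, the sequence is periodic with period 3.
(48 - 1) mod 3 = 2, so x(48) = x(3) = 5.

5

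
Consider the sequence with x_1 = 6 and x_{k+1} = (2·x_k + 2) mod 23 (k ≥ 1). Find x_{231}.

We have x_1 = 6,  x_2 = 14,  x_3 = 7,  x_4 = 16,  x_5 = 11,  x_6 = 1,  x_7 = 4,  x_8 = 10,  x_9 = 22,  x_{10} = 0,  x_{11} = 2,  x_{12} = 6.
Since x_{12} = x_1 = 6, the sequence is periodic with period 11.
(231 - 1) mod 11 = 10, so x_{231} = x_{11} = 2.

2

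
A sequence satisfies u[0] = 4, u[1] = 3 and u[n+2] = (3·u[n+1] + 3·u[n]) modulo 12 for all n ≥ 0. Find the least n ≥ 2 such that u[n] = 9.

Listing terms: u[0] = 4,  u[1] = 3,  u[2] = 9,  u[3] = 0,  u[4] = 3,  u[5] = 9.
Since (u[4], u[5]) = (u[1], u[2]) = (3, 9) (two consecutive terms determine the rest), the sequence is eventually periodic: after a pre-period of length 1 it cycles with period 3.
The value 9 first appears (with n ≥ 2) at u[2].

2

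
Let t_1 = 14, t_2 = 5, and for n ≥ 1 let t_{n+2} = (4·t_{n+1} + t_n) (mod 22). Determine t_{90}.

Listing terms: t_1 = 14; t_2 = 5; t_3 = 12; t_4 = 9; t_5 = 4; t_6 = 3; t_7 = 16; t_8 = 1; t_9 = 20; t_{10} = 15; t_{11} = 14; t_{12} = 5.
Since (t_{11}, t_{12}) = (t_1, t_2) = (14, 5) (two consecutive terms determine the rest), the sequence is periodic with period 10.
So t_{90} = t_{1 + ((90-1) mod 10)} = t_{10} = 15.

15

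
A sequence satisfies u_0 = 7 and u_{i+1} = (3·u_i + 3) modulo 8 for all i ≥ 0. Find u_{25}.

0

We have u_0 = 7,  u_1 = 0,  u_2 = 3,  u_3 = 4,  u_4 = 7.
Since u_4 = u_0 = 7, the sequence is periodic with period 4.
So u_{25} = u_{0 + ((25-0) mod 4)} = u_1 = 0.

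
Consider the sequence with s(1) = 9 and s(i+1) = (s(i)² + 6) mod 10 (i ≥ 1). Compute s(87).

5

We have s(1) = 9,  s(2) = 7,  s(3) = 5,  s(4) = 1,  s(5) = 7.
Since s(5) = s(2) = 7, the sequence is eventually periodic: after a pre-period of length 1 it cycles with period 3.
For i ≥ 2, s(i) depends only on (i - 2) mod 3. (87 - 2) mod 3 = 1, so s(87) = s(3) = 5.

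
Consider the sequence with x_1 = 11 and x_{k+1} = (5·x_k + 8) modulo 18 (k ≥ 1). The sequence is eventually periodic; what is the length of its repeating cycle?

6

x_1 = 11; x_2 = 9; x_3 = 17; x_4 = 3; x_5 = 5; x_6 = 15; x_7 = 11.
The sequence repeats with period 6.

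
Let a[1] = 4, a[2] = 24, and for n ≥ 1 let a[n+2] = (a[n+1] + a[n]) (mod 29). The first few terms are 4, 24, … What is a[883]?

Computing terms: a[1] = 4; a[2] = 24; a[3] = 28; a[4] = 23; a[5] = 22; a[6] = 16; a[7] = 9; a[8] = 25; a[9] = 5; a[10] = 1; a[11] = 6; a[12] = 7; a[13] = 13; a[14] = 20; a[15] = 4; a[16] = 24.
The sequence repeats with period 14.
(883 - 1) mod 14 = 0, so a[883] = a[1] = 4.

4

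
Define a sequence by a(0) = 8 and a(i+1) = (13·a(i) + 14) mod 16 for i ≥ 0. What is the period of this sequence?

Listing terms: a(0) = 8, a(1) = 6, a(2) = 12, a(3) = 10, a(4) = 0, a(5) = 14, a(6) = 4, a(7) = 2, a(8) = 8.
Since a(8) = a(0) = 8, the sequence is periodic with period 8.

8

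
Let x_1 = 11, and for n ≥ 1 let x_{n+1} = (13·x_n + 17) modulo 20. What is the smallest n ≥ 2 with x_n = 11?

5

Listing terms: x_1 = 11,  x_2 = 0,  x_3 = 17,  x_4 = 18,  x_5 = 11.
The sequence repeats with period 4.
The value 11 next appears (with n ≥ 2) at x_5.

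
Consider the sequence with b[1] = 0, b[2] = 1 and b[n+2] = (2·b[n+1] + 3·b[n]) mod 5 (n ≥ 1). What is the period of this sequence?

Computing terms: b[1] = 0,  b[2] = 1,  b[3] = 2,  b[4] = 2,  b[5] = 0,  b[6] = 1.
The sequence repeats with period 4.

4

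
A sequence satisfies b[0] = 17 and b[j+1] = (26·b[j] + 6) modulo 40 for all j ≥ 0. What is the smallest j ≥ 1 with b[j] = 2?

5

Computing terms: b[0] = 17, b[1] = 8, b[2] = 14, b[3] = 10, b[4] = 26, b[5] = 2, b[6] = 18, b[7] = 34, b[8] = 10.
Since b[8] = b[3] = 10, the sequence is eventually periodic: after a pre-period of length 3 it cycles with period 5.
The value 2 first appears (with j ≥ 1) at b[5].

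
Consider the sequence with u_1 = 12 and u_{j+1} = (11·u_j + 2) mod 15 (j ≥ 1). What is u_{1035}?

0

Computing terms: u_1 = 12,  u_2 = 14,  u_3 = 6,  u_4 = 8,  u_5 = 0,  u_6 = 2,  u_7 = 9,  u_8 = 11,  u_9 = 3,  u_{10} = 5,  u_{11} = 12.
The sequence repeats with period 10.
So u_{1035} = u_{1 + ((1035-1) mod 10)} = u_5 = 0.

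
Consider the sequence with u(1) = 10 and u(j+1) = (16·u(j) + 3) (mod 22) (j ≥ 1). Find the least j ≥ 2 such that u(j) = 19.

u(1) = 10; u(2) = 9; u(3) = 15; u(4) = 1; u(5) = 19; u(6) = 21; u(7) = 9.
Since u(7) = u(2) = 9, the sequence is eventually periodic: after a pre-period of length 1 it cycles with period 5.
The value 19 first appears (with j ≥ 2) at u(5).

5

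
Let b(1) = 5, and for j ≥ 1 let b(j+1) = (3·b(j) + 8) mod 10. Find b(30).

Computing terms: b(1) = 5, b(2) = 3, b(3) = 7, b(4) = 9, b(5) = 5.
Since b(5) = b(1) = 5, the sequence is periodic with period 4.
(30 - 1) mod 4 = 1, so b(30) = b(2) = 3.

3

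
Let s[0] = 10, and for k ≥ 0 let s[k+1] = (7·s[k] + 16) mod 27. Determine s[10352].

6

Listing terms: s[0] = 10,  s[1] = 5,  s[2] = 24,  s[3] = 22,  s[4] = 8,  s[5] = 18,  s[6] = 7,  s[7] = 11,  s[8] = 12,  s[9] = 19,  s[10] = 14,  s[11] = 6,  s[12] = 4,  s[13] = 17,  s[14] = 0,  s[15] = 16,  s[16] = 20,  s[17] = 21,  s[18] = 1,  s[19] = 23,  s[20] = 15,  s[21] = 13,  s[22] = 26,  s[23] = 9,  s[24] = 25,  s[25] = 2,  s[26] = 3,  s[27] = 10.
Since s[27] = s[0] = 10, the sequence is periodic with period 27.
(10352 - 0) mod 27 = 11, so s[10352] = s[11] = 6.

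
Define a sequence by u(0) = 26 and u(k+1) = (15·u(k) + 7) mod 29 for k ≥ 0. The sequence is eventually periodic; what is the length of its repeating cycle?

28

u(0) = 26, u(1) = 20, u(2) = 17, u(3) = 1, u(4) = 22, u(5) = 18, u(6) = 16, u(7) = 15, u(8) = 0, u(9) = 7, u(10) = 25, u(11) = 5, u(12) = 24, u(13) = 19, u(14) = 2, u(15) = 8, u(16) = 11, u(17) = 27, u(18) = 6, u(19) = 10, u(20) = 12, u(21) = 13, u(22) = 28, u(23) = 21, u(24) = 3, u(25) = 23, u(26) = 4, u(27) = 9, u(28) = 26.
The sequence repeats with period 28.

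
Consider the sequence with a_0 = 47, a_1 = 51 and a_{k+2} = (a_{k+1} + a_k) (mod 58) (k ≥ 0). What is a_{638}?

0

Listing terms: a_0 = 47, a_1 = 51, a_2 = 40, a_3 = 33, a_4 = 15, a_5 = 48, a_6 = 5, a_7 = 53, a_8 = 0, a_9 = 53, a_{10} = 53, a_{11} = 48, a_{12} = 43, a_{13} = 33, a_{14} = 18, a_{15} = 51, a_{16} = 11, a_{17} = 4, a_{18} = 15, a_{19} = 19, a_{20} = 34, a_{21} = 53, a_{22} = 29, a_{23} = 24, a_{24} = 53, a_{25} = 19, a_{26} = 14, a_{27} = 33, a_{28} = 47, a_{29} = 22, a_{30} = 11, a_{31} = 33, a_{32} = 44, a_{33} = 19, a_{34} = 5, a_{35} = 24, a_{36} = 29, a_{37} = 53, a_{38} = 24, a_{39} = 19, a_{40} = 43, a_{41} = 4, a_{42} = 47, a_{43} = 51.
Since (a_{42}, a_{43}) = (a_0, a_1) = (47, 51) (two consecutive terms determine the rest), the sequence is periodic with period 42.
(638 - 0) mod 42 = 8, so a_{638} = a_8 = 0.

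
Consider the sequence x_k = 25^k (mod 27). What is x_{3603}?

19

Listing terms: x_1 = 25,  x_2 = 4,  x_3 = 19,  x_4 = 16,  x_5 = 22,  x_6 = 10,  x_7 = 7,  x_8 = 13,  x_9 = 1,  x_{10} = 25.
Since x_{10} = x_1 = 25, the sequence is periodic with period 9.
(3603 - 1) mod 9 = 2, so x_{3603} = x_3 = 19.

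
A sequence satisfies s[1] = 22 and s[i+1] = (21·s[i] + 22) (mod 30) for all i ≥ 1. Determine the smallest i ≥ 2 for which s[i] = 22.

We have s[1] = 22; s[2] = 4; s[3] = 16; s[4] = 28; s[5] = 10; s[6] = 22.
Since s[6] = s[1] = 22, the sequence is periodic with period 5.
The value 22 next appears (with i ≥ 2) at s[6].

6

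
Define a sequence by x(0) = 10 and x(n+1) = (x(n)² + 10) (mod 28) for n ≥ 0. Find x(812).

We have x(0) = 10; x(1) = 26; x(2) = 14; x(3) = 10.
The sequence repeats with period 3.
So x(812) = x(0 + ((812-0) mod 3)) = x(2) = 14.

14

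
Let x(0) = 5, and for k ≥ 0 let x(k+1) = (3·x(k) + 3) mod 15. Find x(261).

3

Listing terms: x(0) = 5, x(1) = 3, x(2) = 12, x(3) = 9, x(4) = 0, x(5) = 3.
Since x(5) = x(1) = 3, the sequence is eventually periodic: after a pre-period of length 1 it cycles with period 4.
For k ≥ 1, x(k) depends only on (k - 1) mod 4. (261 - 1) mod 4 = 0, so x(261) = x(1) = 3.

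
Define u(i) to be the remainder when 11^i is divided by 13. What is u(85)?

Listing terms: u(1) = 11; u(2) = 4; u(3) = 5; u(4) = 3; u(5) = 7; u(6) = 12; u(7) = 2; u(8) = 9; u(9) = 8; u(10) = 10; u(11) = 6; u(12) = 1; u(13) = 11.
Since u(13) = u(1) = 11, the sequence is periodic with period 12.
So u(85) = u(1 + ((85-1) mod 12)) = u(1) = 11.

11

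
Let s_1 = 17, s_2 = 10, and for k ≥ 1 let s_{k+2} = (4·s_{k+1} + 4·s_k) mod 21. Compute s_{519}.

3

Listing terms: s_1 = 17, s_2 = 10, s_3 = 3, s_4 = 10, s_5 = 10, s_6 = 17, s_7 = 3, s_8 = 17, s_9 = 17, s_{10} = 10.
The sequence repeats with period 8.
So s_{519} = s_{1 + ((519-1) mod 8)} = s_7 = 3.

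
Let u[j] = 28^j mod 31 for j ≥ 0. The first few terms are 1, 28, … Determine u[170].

5

We have u[0] = 1,  u[1] = 28,  u[2] = 9,  u[3] = 4,  u[4] = 19,  u[5] = 5,  u[6] = 16,  u[7] = 14,  u[8] = 20,  u[9] = 2,  u[10] = 25,  u[11] = 18,  u[12] = 8,  u[13] = 7,  u[14] = 10,  u[15] = 1.
The sequence repeats with period 15.
(170 - 0) mod 15 = 5, so u[170] = u[5] = 5.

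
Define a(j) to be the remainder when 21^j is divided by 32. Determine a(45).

We have a(0) = 1,  a(1) = 21,  a(2) = 25,  a(3) = 13,  a(4) = 17,  a(5) = 5,  a(6) = 9,  a(7) = 29,  a(8) = 1.
Since a(8) = a(0) = 1, the sequence is periodic with period 8.
So a(45) = a(0 + ((45-0) mod 8)) = a(5) = 5.

5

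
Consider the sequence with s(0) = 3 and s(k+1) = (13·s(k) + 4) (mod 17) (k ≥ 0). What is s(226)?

2

We have s(0) = 3, s(1) = 9, s(2) = 2, s(3) = 13, s(4) = 3.
Since s(4) = s(0) = 3, the sequence is periodic with period 4.
(226 - 0) mod 4 = 2, so s(226) = s(2) = 2.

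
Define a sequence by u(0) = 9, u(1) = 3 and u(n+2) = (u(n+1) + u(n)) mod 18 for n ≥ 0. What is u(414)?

15

Listing terms: u(0) = 9, u(1) = 3, u(2) = 12, u(3) = 15, u(4) = 9, u(5) = 6, u(6) = 15, u(7) = 3, u(8) = 0, u(9) = 3, u(10) = 3, u(11) = 6, u(12) = 9, u(13) = 15, u(14) = 6, u(15) = 3, u(16) = 9, u(17) = 12, u(18) = 3, u(19) = 15, u(20) = 0, u(21) = 15, u(22) = 15, u(23) = 12, u(24) = 9, u(25) = 3.
Since (u(24), u(25)) = (u(0), u(1)) = (9, 3) (two consecutive terms determine the rest), the sequence is periodic with period 24.
(414 - 0) mod 24 = 6, so u(414) = u(6) = 15.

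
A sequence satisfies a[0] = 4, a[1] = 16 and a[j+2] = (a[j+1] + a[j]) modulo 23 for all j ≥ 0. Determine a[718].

15

We have a[0] = 4, a[1] = 16, a[2] = 20, a[3] = 13, a[4] = 10, a[5] = 0, a[6] = 10, a[7] = 10, a[8] = 20, a[9] = 7, a[10] = 4, a[11] = 11, a[12] = 15, a[13] = 3, a[14] = 18, a[15] = 21, a[16] = 16, a[17] = 14, a[18] = 7, a[19] = 21, a[20] = 5, a[21] = 3, a[22] = 8, a[23] = 11, a[24] = 19, a[25] = 7, a[26] = 3, a[27] = 10, a[28] = 13, a[29] = 0, a[30] = 13, a[31] = 13, a[32] = 3, a[33] = 16, a[34] = 19, a[35] = 12, a[36] = 8, a[37] = 20, a[38] = 5, a[39] = 2, a[40] = 7, a[41] = 9, a[42] = 16, a[43] = 2, a[44] = 18, a[45] = 20, a[46] = 15, a[47] = 12, a[48] = 4, a[49] = 16.
The sequence repeats with period 48.
So a[718] = a[0 + ((718-0) mod 48)] = a[46] = 15.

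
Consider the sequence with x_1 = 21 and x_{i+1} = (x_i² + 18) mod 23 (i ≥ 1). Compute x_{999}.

19

Computing terms: x_1 = 21,  x_2 = 22,  x_3 = 19,  x_4 = 11,  x_5 = 1,  x_6 = 19.
Since x_6 = x_3 = 19, the sequence is eventually periodic: after a pre-period of length 2 it cycles with period 3.
For i ≥ 3, x_i depends only on (i - 3) mod 3. (999 - 3) mod 3 = 0, so x_{999} = x_3 = 19.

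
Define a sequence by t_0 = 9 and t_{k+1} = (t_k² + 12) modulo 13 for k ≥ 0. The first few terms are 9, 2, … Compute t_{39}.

Computing terms: t_0 = 9, t_1 = 2, t_2 = 3, t_3 = 8, t_4 = 11, t_5 = 3.
Since t_5 = t_2 = 3, the sequence is eventually periodic: after a pre-period of length 2 it cycles with period 3.
For k ≥ 2, t_k depends only on (k - 2) mod 3. (39 - 2) mod 3 = 1, so t_{39} = t_3 = 8.

8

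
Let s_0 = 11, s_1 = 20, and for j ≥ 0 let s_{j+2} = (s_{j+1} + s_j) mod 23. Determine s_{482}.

Listing terms: s_0 = 11; s_1 = 20; s_2 = 8; s_3 = 5; s_4 = 13; s_5 = 18; s_6 = 8; s_7 = 3; s_8 = 11; s_9 = 14; s_{10} = 2; s_{11} = 16; s_{12} = 18; s_{13} = 11; s_{14} = 6; s_{15} = 17; s_{16} = 0; s_{17} = 17; s_{18} = 17; s_{19} = 11; s_{20} = 5; s_{21} = 16; s_{22} = 21; s_{23} = 14; s_{24} = 12; s_{25} = 3; s_{26} = 15; s_{27} = 18; s_{28} = 10; s_{29} = 5; s_{30} = 15; s_{31} = 20; s_{32} = 12; s_{33} = 9; s_{34} = 21; s_{35} = 7; s_{36} = 5; s_{37} = 12; s_{38} = 17; s_{39} = 6; s_{40} = 0; s_{41} = 6; s_{42} = 6; s_{43} = 12; s_{44} = 18; s_{45} = 7; s_{46} = 2; s_{47} = 9; s_{48} = 11; s_{49} = 20.
Since (s_{48}, s_{49}) = (s_0, s_1) = (11, 20) (two consecutive terms determine the rest), the sequence is periodic with period 48.
(482 - 0) mod 48 = 2, so s_{482} = s_2 = 8.

8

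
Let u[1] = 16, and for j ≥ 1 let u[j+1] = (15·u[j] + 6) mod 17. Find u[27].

7

We have u[1] = 16; u[2] = 8; u[3] = 7; u[4] = 9; u[5] = 5; u[6] = 13; u[7] = 14; u[8] = 12; u[9] = 16.
Since u[9] = u[1] = 16, the sequence is periodic with period 8.
So u[27] = u[1 + ((27-1) mod 8)] = u[3] = 7.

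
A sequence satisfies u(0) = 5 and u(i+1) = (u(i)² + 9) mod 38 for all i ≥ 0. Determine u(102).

Computing terms: u(0) = 5,  u(1) = 34,  u(2) = 25,  u(3) = 26,  u(4) = 1,  u(5) = 10,  u(6) = 33,  u(7) = 34.
Since u(7) = u(1) = 34, the sequence is eventually periodic: after a pre-period of length 1 it cycles with period 6.
For i ≥ 1, u(i) depends only on (i - 1) mod 6. (102 - 1) mod 6 = 5, so u(102) = u(6) = 33.

33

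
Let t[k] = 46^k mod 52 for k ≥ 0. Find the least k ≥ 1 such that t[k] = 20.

Listing terms: t[0] = 1, t[1] = 46, t[2] = 36, t[3] = 44, t[4] = 48, t[5] = 24, t[6] = 12, t[7] = 32, t[8] = 16, t[9] = 8, t[10] = 4, t[11] = 28, t[12] = 40, t[13] = 20, t[14] = 36.
Since t[14] = t[2] = 36, the sequence is eventually periodic: after a pre-period of length 2 it cycles with period 12.
The value 20 first appears (with k ≥ 1) at t[13].

13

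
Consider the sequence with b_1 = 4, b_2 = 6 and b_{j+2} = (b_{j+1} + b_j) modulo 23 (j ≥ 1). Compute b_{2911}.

Computing terms: b_1 = 4, b_2 = 6, b_3 = 10, b_4 = 16, b_5 = 3, b_6 = 19, b_7 = 22, b_8 = 18, b_9 = 17, b_{10} = 12, b_{11} = 6, b_{12} = 18, b_{13} = 1, b_{14} = 19, b_{15} = 20, b_{16} = 16, b_{17} = 13, b_{18} = 6, b_{19} = 19, b_{20} = 2, b_{21} = 21, b_{22} = 0, b_{23} = 21, b_{24} = 21, b_{25} = 19, b_{26} = 17, b_{27} = 13, b_{28} = 7, b_{29} = 20, b_{30} = 4, b_{31} = 1, b_{32} = 5, b_{33} = 6, b_{34} = 11, b_{35} = 17, b_{36} = 5, b_{37} = 22, b_{38} = 4, b_{39} = 3, b_{40} = 7, b_{41} = 10, b_{42} = 17, b_{43} = 4, b_{44} = 21, b_{45} = 2, b_{46} = 0, b_{47} = 2, b_{48} = 2, b_{49} = 4, b_{50} = 6.
The sequence repeats with period 48.
(2911 - 1) mod 48 = 30, so b_{2911} = b_{31} = 1.

1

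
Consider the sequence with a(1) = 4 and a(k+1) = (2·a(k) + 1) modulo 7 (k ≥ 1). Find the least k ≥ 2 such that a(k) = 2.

2

We have a(1) = 4, a(2) = 2, a(3) = 5, a(4) = 4.
Since a(4) = a(1) = 4, the sequence is periodic with period 3.
The value 2 first appears (with k ≥ 2) at a(2).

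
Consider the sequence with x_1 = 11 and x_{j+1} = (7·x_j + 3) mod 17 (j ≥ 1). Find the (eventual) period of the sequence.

16

x_1 = 11, x_2 = 12, x_3 = 2, x_4 = 0, x_5 = 3, x_6 = 7, x_7 = 1, x_8 = 10, x_9 = 5, x_{10} = 4, x_{11} = 14, x_{12} = 16, x_{13} = 13, x_{14} = 9, x_{15} = 15, x_{16} = 6, x_{17} = 11.
The sequence repeats with period 16.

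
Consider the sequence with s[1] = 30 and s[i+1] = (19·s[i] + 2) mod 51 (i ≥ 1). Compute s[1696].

48

Computing terms: s[1] = 30, s[2] = 11, s[3] = 7, s[4] = 33, s[5] = 17, s[6] = 19, s[7] = 6, s[8] = 14, s[9] = 13, s[10] = 45, s[11] = 41, s[12] = 16, s[13] = 0, s[14] = 2, s[15] = 40, s[16] = 48, s[17] = 47, s[18] = 28, s[19] = 24, s[20] = 50, s[21] = 34, s[22] = 36, s[23] = 23, s[24] = 31, s[25] = 30.
Since s[25] = s[1] = 30, the sequence is periodic with period 24.
So s[1696] = s[1 + ((1696-1) mod 24)] = s[16] = 48.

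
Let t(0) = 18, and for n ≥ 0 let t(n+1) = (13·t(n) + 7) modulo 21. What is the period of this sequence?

Computing terms: t(0) = 18,  t(1) = 10,  t(2) = 11,  t(3) = 3,  t(4) = 4,  t(5) = 17,  t(6) = 18.
The sequence repeats with period 6.

6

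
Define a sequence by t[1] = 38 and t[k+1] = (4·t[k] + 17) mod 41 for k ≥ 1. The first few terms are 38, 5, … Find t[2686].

We have t[1] = 38,  t[2] = 5,  t[3] = 37,  t[4] = 1,  t[5] = 21,  t[6] = 19,  t[7] = 11,  t[8] = 20,  t[9] = 15,  t[10] = 36,  t[11] = 38.
The sequence repeats with period 10.
So t[2686] = t[1 + ((2686-1) mod 10)] = t[6] = 19.

19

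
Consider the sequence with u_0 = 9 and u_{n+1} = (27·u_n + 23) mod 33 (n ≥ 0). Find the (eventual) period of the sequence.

5

Listing terms: u_0 = 9; u_1 = 2; u_2 = 11; u_3 = 23; u_4 = 17; u_5 = 20; u_6 = 2.
Since u_6 = u_1 = 2, the sequence is eventually periodic: after a pre-period of length 1 it cycles with period 5.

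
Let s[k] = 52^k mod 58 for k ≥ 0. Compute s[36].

Listing terms: s[0] = 1; s[1] = 52; s[2] = 36; s[3] = 16; s[4] = 20; s[5] = 54; s[6] = 24; s[7] = 30; s[8] = 52.
Since s[8] = s[1] = 52, the sequence is eventually periodic: after a pre-period of length 1 it cycles with period 7.
For k ≥ 1, s[k] depends only on (k - 1) mod 7. (36 - 1) mod 7 = 0, so s[36] = s[1] = 52.

52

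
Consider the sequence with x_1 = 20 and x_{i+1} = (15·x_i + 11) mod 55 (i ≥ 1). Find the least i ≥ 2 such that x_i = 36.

2

x_1 = 20, x_2 = 36, x_3 = 1, x_4 = 26, x_5 = 16, x_6 = 31, x_7 = 36.
Since x_7 = x_2 = 36, the sequence is eventually periodic: after a pre-period of length 1 it cycles with period 5.
The value 36 first appears (with i ≥ 2) at x_2.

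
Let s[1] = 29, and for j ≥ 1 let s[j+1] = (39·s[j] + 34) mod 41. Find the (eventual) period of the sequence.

We have s[1] = 29, s[2] = 17, s[3] = 0, s[4] = 34, s[5] = 7, s[6] = 20, s[7] = 35, s[8] = 5, s[9] = 24, s[10] = 27, s[11] = 21, s[12] = 33, s[13] = 9, s[14] = 16, s[15] = 2, s[16] = 30, s[17] = 15, s[18] = 4, s[19] = 26, s[20] = 23, s[21] = 29.
The sequence repeats with period 20.

20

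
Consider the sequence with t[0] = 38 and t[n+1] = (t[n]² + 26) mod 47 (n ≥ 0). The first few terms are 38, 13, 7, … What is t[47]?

Computing terms: t[0] = 38; t[1] = 13; t[2] = 7; t[3] = 28; t[4] = 11; t[5] = 6; t[6] = 15; t[7] = 16; t[8] = 0; t[9] = 26; t[10] = 44; t[11] = 35; t[12] = 29; t[13] = 21; t[14] = 44.
Since t[14] = t[10] = 44, the sequence is eventually periodic: after a pre-period of length 10 it cycles with period 4.
For n ≥ 10, t[n] depends only on (n - 10) mod 4. (47 - 10) mod 4 = 1, so t[47] = t[11] = 35.

35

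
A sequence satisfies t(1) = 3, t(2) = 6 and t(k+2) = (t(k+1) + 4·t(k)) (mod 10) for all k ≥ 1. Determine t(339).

8

Computing terms: t(1) = 3; t(2) = 6; t(3) = 8; t(4) = 2; t(5) = 4; t(6) = 2; t(7) = 8; t(8) = 6; t(9) = 8.
Since (t(8), t(9)) = (t(2), t(3)) = (6, 8) (two consecutive terms determine the rest), the sequence is eventually periodic: after a pre-period of length 1 it cycles with period 6.
For k ≥ 2, t(k) depends only on (k - 2) mod 6. (339 - 2) mod 6 = 1, so t(339) = t(3) = 8.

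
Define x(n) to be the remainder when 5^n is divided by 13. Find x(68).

1

Computing terms: x(0) = 1, x(1) = 5, x(2) = 12, x(3) = 8, x(4) = 1.
The sequence repeats with period 4.
(68 - 0) mod 4 = 0, so x(68) = x(0) = 1.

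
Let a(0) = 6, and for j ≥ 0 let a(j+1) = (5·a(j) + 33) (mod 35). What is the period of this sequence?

a(0) = 6,  a(1) = 28,  a(2) = 33,  a(3) = 23,  a(4) = 8,  a(5) = 3,  a(6) = 13,  a(7) = 28.
Since a(7) = a(1) = 28, the sequence is eventually periodic: after a pre-period of length 1 it cycles with period 6.

6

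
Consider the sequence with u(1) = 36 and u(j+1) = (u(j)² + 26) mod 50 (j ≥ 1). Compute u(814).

26

u(1) = 36, u(2) = 22, u(3) = 10, u(4) = 26, u(5) = 2, u(6) = 30, u(7) = 26.
Since u(7) = u(4) = 26, the sequence is eventually periodic: after a pre-period of length 3 it cycles with period 3.
For j ≥ 4, u(j) depends only on (j - 4) mod 3. (814 - 4) mod 3 = 0, so u(814) = u(4) = 26.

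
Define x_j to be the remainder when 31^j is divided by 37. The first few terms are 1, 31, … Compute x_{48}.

1

Listing terms: x_0 = 1; x_1 = 31; x_2 = 36; x_3 = 6; x_4 = 1.
Since x_4 = x_0 = 1, the sequence is periodic with period 4.
(48 - 0) mod 4 = 0, so x_{48} = x_0 = 1.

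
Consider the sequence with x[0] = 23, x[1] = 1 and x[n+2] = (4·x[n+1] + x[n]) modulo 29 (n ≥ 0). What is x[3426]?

Listing terms: x[0] = 23, x[1] = 1, x[2] = 27, x[3] = 22, x[4] = 28, x[5] = 18, x[6] = 13, x[7] = 12, x[8] = 3, x[9] = 24, x[10] = 12, x[11] = 14, x[12] = 10, x[13] = 25, x[14] = 23, x[15] = 1.
The sequence repeats with period 14.
So x[3426] = x[0 + ((3426-0) mod 14)] = x[10] = 12.

12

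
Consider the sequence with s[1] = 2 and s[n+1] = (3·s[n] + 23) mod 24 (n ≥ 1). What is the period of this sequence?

4

Listing terms: s[1] = 2; s[2] = 5; s[3] = 14; s[4] = 17; s[5] = 2.
The sequence repeats with period 4.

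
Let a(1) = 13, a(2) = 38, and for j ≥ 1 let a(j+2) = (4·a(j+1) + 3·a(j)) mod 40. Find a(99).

Computing terms: a(1) = 13, a(2) = 38, a(3) = 31, a(4) = 38, a(5) = 5, a(6) = 14, a(7) = 31, a(8) = 6, a(9) = 37, a(10) = 6, a(11) = 15, a(12) = 38, a(13) = 37, a(14) = 22, a(15) = 39, a(16) = 22, a(17) = 5, a(18) = 6, a(19) = 39, a(20) = 14, a(21) = 13, a(22) = 14, a(23) = 15, a(24) = 22, a(25) = 13, a(26) = 38.
The sequence repeats with period 24.
(99 - 1) mod 24 = 2, so a(99) = a(3) = 31.

31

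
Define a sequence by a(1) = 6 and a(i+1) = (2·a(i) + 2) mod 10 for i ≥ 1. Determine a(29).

6

a(1) = 6,  a(2) = 4,  a(3) = 0,  a(4) = 2,  a(5) = 6.
Since a(5) = a(1) = 6, the sequence is periodic with period 4.
So a(29) = a(1 + ((29-1) mod 4)) = a(1) = 6.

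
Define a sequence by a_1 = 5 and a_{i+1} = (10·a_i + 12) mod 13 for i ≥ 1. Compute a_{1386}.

11

Listing terms: a_1 = 5; a_2 = 10; a_3 = 8; a_4 = 1; a_5 = 9; a_6 = 11; a_7 = 5.
Since a_7 = a_1 = 5, the sequence is periodic with period 6.
(1386 - 1) mod 6 = 5, so a_{1386} = a_6 = 11.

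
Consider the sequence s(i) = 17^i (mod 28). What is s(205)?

s(0) = 1, s(1) = 17, s(2) = 9, s(3) = 13, s(4) = 25, s(5) = 5, s(6) = 1.
Since s(6) = s(0) = 1, the sequence is periodic with period 6.
(205 - 0) mod 6 = 1, so s(205) = s(1) = 17.

17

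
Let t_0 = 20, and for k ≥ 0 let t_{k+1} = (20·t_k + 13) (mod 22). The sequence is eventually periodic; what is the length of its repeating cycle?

5

We have t_0 = 20; t_1 = 17; t_2 = 1; t_3 = 11; t_4 = 13; t_5 = 9; t_6 = 17.
Since t_6 = t_1 = 17, the sequence is eventually periodic: after a pre-period of length 1 it cycles with period 5.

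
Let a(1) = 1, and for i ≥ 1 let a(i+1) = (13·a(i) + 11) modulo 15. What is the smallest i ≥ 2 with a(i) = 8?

a(1) = 1; a(2) = 9; a(3) = 8; a(4) = 10; a(5) = 6; a(6) = 14; a(7) = 13; a(8) = 0; a(9) = 11; a(10) = 4; a(11) = 3; a(12) = 5; a(13) = 1.
The sequence repeats with period 12.
The value 8 first appears (with i ≥ 2) at a(3).

3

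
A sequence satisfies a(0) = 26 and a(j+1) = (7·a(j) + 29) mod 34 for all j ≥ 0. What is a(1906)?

Listing terms: a(0) = 26, a(1) = 7, a(2) = 10, a(3) = 31, a(4) = 8, a(5) = 17, a(6) = 12, a(7) = 11, a(8) = 4, a(9) = 23, a(10) = 20, a(11) = 33, a(12) = 22, a(13) = 13, a(14) = 18, a(15) = 19, a(16) = 26.
The sequence repeats with period 16.
So a(1906) = a(0 + ((1906-0) mod 16)) = a(2) = 10.

10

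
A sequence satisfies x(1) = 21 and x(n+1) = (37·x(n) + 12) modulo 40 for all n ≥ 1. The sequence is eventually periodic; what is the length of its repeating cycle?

Computing terms: x(1) = 21,  x(2) = 29,  x(3) = 5,  x(4) = 37,  x(5) = 21.
Since x(5) = x(1) = 21, the sequence is periodic with period 4.

4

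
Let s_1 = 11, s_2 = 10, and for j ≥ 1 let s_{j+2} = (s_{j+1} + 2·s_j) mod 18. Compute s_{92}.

10

s_1 = 11,  s_2 = 10,  s_3 = 14,  s_4 = 16,  s_5 = 8,  s_6 = 4,  s_7 = 2,  s_8 = 10,  s_9 = 14.
Since (s_8, s_9) = (s_2, s_3) = (10, 14) (two consecutive terms determine the rest), the sequence is eventually periodic: after a pre-period of length 1 it cycles with period 6.
For j ≥ 2, s_j depends only on (j - 2) mod 6. (92 - 2) mod 6 = 0, so s_{92} = s_2 = 10.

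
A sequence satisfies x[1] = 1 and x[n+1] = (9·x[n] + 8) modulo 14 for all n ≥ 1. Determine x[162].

Listing terms: x[1] = 1; x[2] = 3; x[3] = 7; x[4] = 1.
Since x[4] = x[1] = 1, the sequence is periodic with period 3.
So x[162] = x[1 + ((162-1) mod 3)] = x[3] = 7.

7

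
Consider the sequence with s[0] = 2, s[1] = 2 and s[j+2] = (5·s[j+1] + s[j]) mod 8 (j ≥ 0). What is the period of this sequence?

6

Computing terms: s[0] = 2,  s[1] = 2,  s[2] = 4,  s[3] = 6,  s[4] = 2,  s[5] = 0,  s[6] = 2,  s[7] = 2.
Since (s[6], s[7]) = (s[0], s[1]) = (2, 2) (two consecutive terms determine the rest), the sequence is periodic with period 6.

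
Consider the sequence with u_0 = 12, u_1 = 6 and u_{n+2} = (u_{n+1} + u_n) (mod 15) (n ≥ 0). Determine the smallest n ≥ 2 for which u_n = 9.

u_0 = 12; u_1 = 6; u_2 = 3; u_3 = 9; u_4 = 12; u_5 = 6.
The sequence repeats with period 4.
The value 9 first appears (with n ≥ 2) at u_3.

3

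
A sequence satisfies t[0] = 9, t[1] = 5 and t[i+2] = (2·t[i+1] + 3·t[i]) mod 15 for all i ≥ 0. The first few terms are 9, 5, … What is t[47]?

Computing terms: t[0] = 9; t[1] = 5; t[2] = 7; t[3] = 14; t[4] = 4; t[5] = 5; t[6] = 7.
Since (t[5], t[6]) = (t[1], t[2]) = (5, 7) (two consecutive terms determine the rest), the sequence is eventually periodic: after a pre-period of length 1 it cycles with period 4.
For i ≥ 1, t[i] depends only on (i - 1) mod 4. (47 - 1) mod 4 = 2, so t[47] = t[3] = 14.

14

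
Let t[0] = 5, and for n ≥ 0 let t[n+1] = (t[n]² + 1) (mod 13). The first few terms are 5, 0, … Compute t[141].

Listing terms: t[0] = 5,  t[1] = 0,  t[2] = 1,  t[3] = 2,  t[4] = 5.
The sequence repeats with period 4.
(141 - 0) mod 4 = 1, so t[141] = t[1] = 0.

0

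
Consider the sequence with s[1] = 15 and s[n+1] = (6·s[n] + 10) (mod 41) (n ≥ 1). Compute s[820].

2

s[1] = 15, s[2] = 18, s[3] = 36, s[4] = 21, s[5] = 13, s[6] = 6, s[7] = 5, s[8] = 40, s[9] = 4, s[10] = 34, s[11] = 9, s[12] = 23, s[13] = 25, s[14] = 37, s[15] = 27, s[16] = 8, s[17] = 17, s[18] = 30, s[19] = 26, s[20] = 2, s[21] = 22, s[22] = 19, s[23] = 1, s[24] = 16, s[25] = 24, s[26] = 31, s[27] = 32, s[28] = 38, s[29] = 33, s[30] = 3, s[31] = 28, s[32] = 14, s[33] = 12, s[34] = 0, s[35] = 10, s[36] = 29, s[37] = 20, s[38] = 7, s[39] = 11, s[40] = 35, s[41] = 15.
The sequence repeats with period 40.
So s[820] = s[1 + ((820-1) mod 40)] = s[20] = 2.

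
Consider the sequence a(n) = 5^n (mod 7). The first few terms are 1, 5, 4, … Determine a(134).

4

Computing terms: a(0) = 1,  a(1) = 5,  a(2) = 4,  a(3) = 6,  a(4) = 2,  a(5) = 3,  a(6) = 1.
Since a(6) = a(0) = 1, the sequence is periodic with period 6.
(134 - 0) mod 6 = 2, so a(134) = a(2) = 4.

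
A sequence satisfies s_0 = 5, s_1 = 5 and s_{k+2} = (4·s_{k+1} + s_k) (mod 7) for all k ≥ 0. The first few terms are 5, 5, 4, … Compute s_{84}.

Computing terms: s_0 = 5,  s_1 = 5,  s_2 = 4,  s_3 = 0,  s_4 = 4,  s_5 = 2,  s_6 = 5,  s_7 = 1,  s_8 = 2,  s_9 = 2,  s_{10} = 3,  s_{11} = 0,  s_{12} = 3,  s_{13} = 5,  s_{14} = 2,  s_{15} = 6,  s_{16} = 5,  s_{17} = 5.
The sequence repeats with period 16.
(84 - 0) mod 16 = 4, so s_{84} = s_4 = 4.

4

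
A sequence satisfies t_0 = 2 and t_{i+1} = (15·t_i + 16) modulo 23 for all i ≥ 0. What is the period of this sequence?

Listing terms: t_0 = 2; t_1 = 0; t_2 = 16; t_3 = 3; t_4 = 15; t_5 = 11; t_6 = 20; t_7 = 17; t_8 = 18; t_9 = 10; t_{10} = 5; t_{11} = 22; t_{12} = 1; t_{13} = 8; t_{14} = 21; t_{15} = 9; t_{16} = 13; t_{17} = 4; t_{18} = 7; t_{19} = 6; t_{20} = 14; t_{21} = 19; t_{22} = 2.
The sequence repeats with period 22.

22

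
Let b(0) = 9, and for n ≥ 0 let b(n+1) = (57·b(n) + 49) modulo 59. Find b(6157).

We have b(0) = 9, b(1) = 31, b(2) = 46, b(3) = 16, b(4) = 17, b(5) = 15, b(6) = 19, b(7) = 11, b(8) = 27, b(9) = 54, b(10) = 0, b(11) = 49, b(12) = 10, b(13) = 29, b(14) = 50, b(15) = 8, b(16) = 33, b(17) = 42, b(18) = 24, b(19) = 1, b(20) = 47, b(21) = 14, b(22) = 21, b(23) = 7, b(24) = 35, b(25) = 38, b(26) = 32, b(27) = 44, b(28) = 20, b(29) = 9.
The sequence repeats with period 29.
(6157 - 0) mod 29 = 9, so b(6157) = b(9) = 54.

54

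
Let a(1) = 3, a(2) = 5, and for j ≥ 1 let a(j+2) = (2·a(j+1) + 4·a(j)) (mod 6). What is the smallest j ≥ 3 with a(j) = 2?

Computing terms: a(1) = 3, a(2) = 5, a(3) = 4, a(4) = 4, a(5) = 0, a(6) = 4, a(7) = 2, a(8) = 2, a(9) = 0, a(10) = 2, a(11) = 4, a(12) = 4.
Since (a(11), a(12)) = (a(3), a(4)) = (4, 4) (two consecutive terms determine the rest), the sequence is eventually periodic: after a pre-period of length 2 it cycles with period 8.
The value 2 first appears (with j ≥ 3) at a(7).

7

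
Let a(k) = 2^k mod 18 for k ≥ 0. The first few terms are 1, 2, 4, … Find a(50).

4

Listing terms: a(0) = 1; a(1) = 2; a(2) = 4; a(3) = 8; a(4) = 16; a(5) = 14; a(6) = 10; a(7) = 2.
Since a(7) = a(1) = 2, the sequence is eventually periodic: after a pre-period of length 1 it cycles with period 6.
For k ≥ 1, a(k) depends only on (k - 1) mod 6. (50 - 1) mod 6 = 1, so a(50) = a(2) = 4.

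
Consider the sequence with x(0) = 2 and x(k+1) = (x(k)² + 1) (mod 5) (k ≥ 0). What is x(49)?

0

Computing terms: x(0) = 2, x(1) = 0, x(2) = 1, x(3) = 2.
The sequence repeats with period 3.
So x(49) = x(0 + ((49-0) mod 3)) = x(1) = 0.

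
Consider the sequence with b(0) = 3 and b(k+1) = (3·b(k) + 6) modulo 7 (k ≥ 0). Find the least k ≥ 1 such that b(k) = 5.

We have b(0) = 3,  b(1) = 1,  b(2) = 2,  b(3) = 5,  b(4) = 0,  b(5) = 6,  b(6) = 3.
The sequence repeats with period 6.
The value 5 first appears (with k ≥ 1) at b(3).

3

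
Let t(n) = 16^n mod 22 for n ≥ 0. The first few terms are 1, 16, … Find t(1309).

We have t(0) = 1; t(1) = 16; t(2) = 14; t(3) = 4; t(4) = 20; t(5) = 12; t(6) = 16.
Since t(6) = t(1) = 16, the sequence is eventually periodic: after a pre-period of length 1 it cycles with period 5.
For n ≥ 1, t(n) depends only on (n - 1) mod 5. (1309 - 1) mod 5 = 3, so t(1309) = t(4) = 20.

20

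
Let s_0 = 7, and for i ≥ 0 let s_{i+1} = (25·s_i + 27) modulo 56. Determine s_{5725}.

Computing terms: s_0 = 7,  s_1 = 34,  s_2 = 37,  s_3 = 0,  s_4 = 27,  s_5 = 30,  s_6 = 49,  s_7 = 20,  s_8 = 23,  s_9 = 42,  s_{10} = 13,  s_{11} = 16,  s_{12} = 35,  s_{13} = 6,  s_{14} = 9,  s_{15} = 28,  s_{16} = 55,  s_{17} = 2,  s_{18} = 21,  s_{19} = 48,  s_{20} = 51,  s_{21} = 14,  s_{22} = 41,  s_{23} = 44,  s_{24} = 7.
Since s_{24} = s_0 = 7, the sequence is periodic with period 24.
(5725 - 0) mod 24 = 13, so s_{5725} = s_{13} = 6.

6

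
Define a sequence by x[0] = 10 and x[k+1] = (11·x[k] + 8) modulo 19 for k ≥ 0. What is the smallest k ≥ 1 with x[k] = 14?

Listing terms: x[0] = 10; x[1] = 4; x[2] = 14; x[3] = 10.
Since x[3] = x[0] = 10, the sequence is periodic with period 3.
The value 14 first appears (with k ≥ 1) at x[2].

2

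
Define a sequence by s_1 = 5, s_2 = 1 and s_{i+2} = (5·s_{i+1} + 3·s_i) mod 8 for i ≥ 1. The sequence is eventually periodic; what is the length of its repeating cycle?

Listing terms: s_1 = 5; s_2 = 1; s_3 = 4; s_4 = 7; s_5 = 7; s_6 = 0; s_7 = 5; s_8 = 1.
Since (s_7, s_8) = (s_1, s_2) = (5, 1) (two consecutive terms determine the rest), the sequence is periodic with period 6.

6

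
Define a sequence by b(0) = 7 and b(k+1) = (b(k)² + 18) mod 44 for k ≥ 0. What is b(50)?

19

Computing terms: b(0) = 7; b(1) = 23; b(2) = 19; b(3) = 27; b(4) = 43; b(5) = 19.
Since b(5) = b(2) = 19, the sequence is eventually periodic: after a pre-period of length 2 it cycles with period 3.
For k ≥ 2, b(k) depends only on (k - 2) mod 3. (50 - 2) mod 3 = 0, so b(50) = b(2) = 19.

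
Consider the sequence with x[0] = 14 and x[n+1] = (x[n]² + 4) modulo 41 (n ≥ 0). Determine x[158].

29

Listing terms: x[0] = 14; x[1] = 36; x[2] = 29; x[3] = 25; x[4] = 14.
Since x[4] = x[0] = 14, the sequence is periodic with period 4.
So x[158] = x[0 + ((158-0) mod 4)] = x[2] = 29.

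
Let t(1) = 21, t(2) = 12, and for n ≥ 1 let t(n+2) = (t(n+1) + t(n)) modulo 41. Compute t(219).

t(1) = 21,  t(2) = 12,  t(3) = 33,  t(4) = 4,  t(5) = 37,  t(6) = 0,  t(7) = 37,  t(8) = 37,  t(9) = 33,  t(10) = 29,  t(11) = 21,  t(12) = 9,  t(13) = 30,  t(14) = 39,  t(15) = 28,  t(16) = 26,  t(17) = 13,  t(18) = 39,  t(19) = 11,  t(20) = 9,  t(21) = 20,  t(22) = 29,  t(23) = 8,  t(24) = 37,  t(25) = 4,  t(26) = 0,  t(27) = 4,  t(28) = 4,  t(29) = 8,  t(30) = 12,  t(31) = 20,  t(32) = 32,  t(33) = 11,  t(34) = 2,  t(35) = 13,  t(36) = 15,  t(37) = 28,  t(38) = 2,  t(39) = 30,  t(40) = 32,  t(41) = 21,  t(42) = 12.
The sequence repeats with period 40.
(219 - 1) mod 40 = 18, so t(219) = t(19) = 11.

11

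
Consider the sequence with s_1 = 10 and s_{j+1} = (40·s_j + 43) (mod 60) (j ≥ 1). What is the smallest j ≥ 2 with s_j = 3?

3

Listing terms: s_1 = 10, s_2 = 23, s_3 = 3, s_4 = 43, s_5 = 23.
Since s_5 = s_2 = 23, the sequence is eventually periodic: after a pre-period of length 1 it cycles with period 3.
The value 3 first appears (with j ≥ 2) at s_3.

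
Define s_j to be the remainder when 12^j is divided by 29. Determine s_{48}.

1

Computing terms: s_1 = 12,  s_2 = 28,  s_3 = 17,  s_4 = 1,  s_5 = 12.
The sequence repeats with period 4.
(48 - 1) mod 4 = 3, so s_{48} = s_4 = 1.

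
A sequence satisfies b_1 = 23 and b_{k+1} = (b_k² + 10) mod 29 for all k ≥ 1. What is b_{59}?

26

b_1 = 23,  b_2 = 17,  b_3 = 9,  b_4 = 4,  b_5 = 26,  b_6 = 19,  b_7 = 23.
Since b_7 = b_1 = 23, the sequence is periodic with period 6.
(59 - 1) mod 6 = 4, so b_{59} = b_5 = 26.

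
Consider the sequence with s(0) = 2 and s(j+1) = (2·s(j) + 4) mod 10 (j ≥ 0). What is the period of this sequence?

4

s(0) = 2, s(1) = 8, s(2) = 0, s(3) = 4, s(4) = 2.
Since s(4) = s(0) = 2, the sequence is periodic with period 4.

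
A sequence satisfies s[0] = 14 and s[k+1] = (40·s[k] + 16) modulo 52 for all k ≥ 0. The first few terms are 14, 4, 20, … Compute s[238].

Computing terms: s[0] = 14; s[1] = 4; s[2] = 20; s[3] = 36; s[4] = 0; s[5] = 16; s[6] = 32; s[7] = 48; s[8] = 12; s[9] = 28; s[10] = 44; s[11] = 8; s[12] = 24; s[13] = 40; s[14] = 4.
Since s[14] = s[1] = 4, the sequence is eventually periodic: after a pre-period of length 1 it cycles with period 13.
For k ≥ 1, s[k] depends only on (k - 1) mod 13. (238 - 1) mod 13 = 3, so s[238] = s[4] = 0.

0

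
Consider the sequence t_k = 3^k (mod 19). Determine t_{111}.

8

Listing terms: t_0 = 1; t_1 = 3; t_2 = 9; t_3 = 8; t_4 = 5; t_5 = 15; t_6 = 7; t_7 = 2; t_8 = 6; t_9 = 18; t_{10} = 16; t_{11} = 10; t_{12} = 11; t_{13} = 14; t_{14} = 4; t_{15} = 12; t_{16} = 17; t_{17} = 13; t_{18} = 1.
Since t_{18} = t_0 = 1, the sequence is periodic with period 18.
So t_{111} = t_{0 + ((111-0) mod 18)} = t_3 = 8.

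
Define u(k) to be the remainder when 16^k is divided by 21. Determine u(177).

1

Listing terms: u(1) = 16; u(2) = 4; u(3) = 1; u(4) = 16.
The sequence repeats with period 3.
(177 - 1) mod 3 = 2, so u(177) = u(3) = 1.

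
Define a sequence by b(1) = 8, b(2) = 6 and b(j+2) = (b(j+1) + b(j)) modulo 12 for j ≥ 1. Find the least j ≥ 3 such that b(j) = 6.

6

b(1) = 8; b(2) = 6; b(3) = 2; b(4) = 8; b(5) = 10; b(6) = 6; b(7) = 4; b(8) = 10; b(9) = 2; b(10) = 0; b(11) = 2; b(12) = 2; b(13) = 4; b(14) = 6; b(15) = 10; b(16) = 4; b(17) = 2; b(18) = 6; b(19) = 8; b(20) = 2; b(21) = 10; b(22) = 0; b(23) = 10; b(24) = 10; b(25) = 8; b(26) = 6.
Since (b(25), b(26)) = (b(1), b(2)) = (8, 6) (two consecutive terms determine the rest), the sequence is periodic with period 24.
The value 6 first appears (with j ≥ 3) at b(6).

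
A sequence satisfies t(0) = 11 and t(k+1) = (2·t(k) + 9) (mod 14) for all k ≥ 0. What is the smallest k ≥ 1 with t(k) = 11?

3

We have t(0) = 11; t(1) = 3; t(2) = 1; t(3) = 11.
Since t(3) = t(0) = 11, the sequence is periodic with period 3.
The value 11 next appears (with k ≥ 1) at t(3).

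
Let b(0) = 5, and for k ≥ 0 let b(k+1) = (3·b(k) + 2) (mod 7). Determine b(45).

0

We have b(0) = 5, b(1) = 3, b(2) = 4, b(3) = 0, b(4) = 2, b(5) = 1, b(6) = 5.
Since b(6) = b(0) = 5, the sequence is periodic with period 6.
(45 - 0) mod 6 = 3, so b(45) = b(3) = 0.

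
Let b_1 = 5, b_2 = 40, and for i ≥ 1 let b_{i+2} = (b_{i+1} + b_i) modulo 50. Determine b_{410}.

40

We have b_1 = 5; b_2 = 40; b_3 = 45; b_4 = 35; b_5 = 30; b_6 = 15; b_7 = 45; b_8 = 10; b_9 = 5; b_{10} = 15; b_{11} = 20; b_{12} = 35; b_{13} = 5; b_{14} = 40.
The sequence repeats with period 12.
So b_{410} = b_{1 + ((410-1) mod 12)} = b_2 = 40.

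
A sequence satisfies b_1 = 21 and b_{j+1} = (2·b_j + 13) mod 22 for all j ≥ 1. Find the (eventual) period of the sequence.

Computing terms: b_1 = 21,  b_2 = 11,  b_3 = 13,  b_4 = 17,  b_5 = 3,  b_6 = 19,  b_7 = 7,  b_8 = 5,  b_9 = 1,  b_{10} = 15,  b_{11} = 21.
The sequence repeats with period 10.

10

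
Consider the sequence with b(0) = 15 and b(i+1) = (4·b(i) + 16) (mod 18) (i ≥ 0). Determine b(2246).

8

We have b(0) = 15; b(1) = 4; b(2) = 14; b(3) = 0; b(4) = 16; b(5) = 8; b(6) = 12; b(7) = 10; b(8) = 2; b(9) = 6; b(10) = 4.
Since b(10) = b(1) = 4, the sequence is eventually periodic: after a pre-period of length 1 it cycles with period 9.
For i ≥ 1, b(i) depends only on (i - 1) mod 9. (2246 - 1) mod 9 = 4, so b(2246) = b(5) = 8.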